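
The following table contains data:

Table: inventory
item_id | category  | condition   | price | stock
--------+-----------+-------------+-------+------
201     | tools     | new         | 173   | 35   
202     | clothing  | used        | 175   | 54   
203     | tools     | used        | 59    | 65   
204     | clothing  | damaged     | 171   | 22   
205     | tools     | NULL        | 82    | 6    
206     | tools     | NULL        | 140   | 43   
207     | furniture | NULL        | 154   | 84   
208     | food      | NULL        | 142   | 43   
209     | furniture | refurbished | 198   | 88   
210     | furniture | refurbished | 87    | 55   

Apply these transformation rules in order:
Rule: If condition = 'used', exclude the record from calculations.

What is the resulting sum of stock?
376

Step 1: Identify records where condition = 'used'
Step 2: The excluded records sum to 119
Step 3: Original total stock = 495
Step 4: Remaining total = 495 - 119 = 376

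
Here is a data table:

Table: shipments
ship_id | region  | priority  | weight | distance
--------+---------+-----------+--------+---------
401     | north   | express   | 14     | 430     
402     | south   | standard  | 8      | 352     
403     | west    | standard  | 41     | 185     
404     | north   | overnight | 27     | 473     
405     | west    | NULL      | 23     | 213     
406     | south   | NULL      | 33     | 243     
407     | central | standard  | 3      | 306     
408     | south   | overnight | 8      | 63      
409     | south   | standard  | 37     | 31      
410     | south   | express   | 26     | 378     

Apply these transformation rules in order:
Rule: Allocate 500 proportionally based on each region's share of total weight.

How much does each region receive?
central: 6.82, north: 93.18, south: 254.55, west: 145.45

Step 1: Calculate total weight = 220
Step 2: Calculate each region's proportion:
  central: 3/220 = 1.36% → 6.82
  north: 41/220 = 18.64% → 93.18
  south: 112/220 = 50.91% → 254.55
  west: 64/220 = 29.09% → 145.45
Step 3: Verify: sum of allocations ≈ 500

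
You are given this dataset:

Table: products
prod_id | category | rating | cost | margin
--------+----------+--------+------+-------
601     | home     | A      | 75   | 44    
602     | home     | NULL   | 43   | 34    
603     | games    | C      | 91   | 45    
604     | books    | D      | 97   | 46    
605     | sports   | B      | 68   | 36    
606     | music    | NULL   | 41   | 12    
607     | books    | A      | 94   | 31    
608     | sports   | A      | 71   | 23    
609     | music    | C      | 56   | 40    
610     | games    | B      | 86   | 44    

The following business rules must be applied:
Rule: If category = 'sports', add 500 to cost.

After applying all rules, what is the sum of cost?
1722

Step 1: Count records where category = 'sports': 2
Step 2: Total bonus added: 2 × 500 = 1000
Step 3: Original sum of cost: 722
Step 4: Final sum = 722 + 1000 = 1722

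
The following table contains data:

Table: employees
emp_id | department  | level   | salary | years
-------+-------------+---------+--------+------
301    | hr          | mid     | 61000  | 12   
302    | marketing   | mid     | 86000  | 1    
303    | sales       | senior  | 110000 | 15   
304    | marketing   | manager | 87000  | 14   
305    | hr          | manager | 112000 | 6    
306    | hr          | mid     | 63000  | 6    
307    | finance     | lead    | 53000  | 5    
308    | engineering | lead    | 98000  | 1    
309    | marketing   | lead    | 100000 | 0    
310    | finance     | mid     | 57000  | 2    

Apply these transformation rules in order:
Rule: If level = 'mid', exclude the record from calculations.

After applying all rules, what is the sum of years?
41

Step 1: Identify records where level = 'mid'
Step 2: The excluded records sum to 21
Step 3: Original total years = 62
Step 4: Remaining total = 62 - 21 = 41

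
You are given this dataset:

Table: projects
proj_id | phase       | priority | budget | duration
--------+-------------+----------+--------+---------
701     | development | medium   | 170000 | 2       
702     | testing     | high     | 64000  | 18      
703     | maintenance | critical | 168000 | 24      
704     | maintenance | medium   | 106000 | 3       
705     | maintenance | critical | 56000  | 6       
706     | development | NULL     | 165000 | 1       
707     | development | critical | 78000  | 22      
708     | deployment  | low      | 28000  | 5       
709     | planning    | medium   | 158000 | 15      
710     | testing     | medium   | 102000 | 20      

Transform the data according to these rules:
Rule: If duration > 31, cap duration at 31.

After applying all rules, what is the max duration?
24

Step 1: Original maximum duration = 24
Step 2: Check cap of 31 against maximum
Step 3: No records exceed the cap (max 24 <= cap 31), so no capping applies
Step 4: Maximum after transformation = 24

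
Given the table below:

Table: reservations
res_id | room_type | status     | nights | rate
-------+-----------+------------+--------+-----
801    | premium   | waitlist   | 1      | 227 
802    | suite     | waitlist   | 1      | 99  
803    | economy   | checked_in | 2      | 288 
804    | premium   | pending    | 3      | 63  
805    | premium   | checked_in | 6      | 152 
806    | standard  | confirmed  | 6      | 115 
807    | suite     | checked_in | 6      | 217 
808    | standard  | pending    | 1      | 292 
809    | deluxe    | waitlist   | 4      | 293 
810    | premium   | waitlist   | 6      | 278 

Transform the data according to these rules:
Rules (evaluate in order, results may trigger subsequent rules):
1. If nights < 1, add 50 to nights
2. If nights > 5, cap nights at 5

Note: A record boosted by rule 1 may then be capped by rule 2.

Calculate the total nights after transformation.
32

Step 1: Apply rule 1 to records with nights < 1
  - 0 records get bonus of 50
  - Of these, 0 records then exceed 5 and get capped
Step 2: Apply rule 2 to records with nights > 5
  - 4 records (original) are capped
Step 3: Calculate final sum = 32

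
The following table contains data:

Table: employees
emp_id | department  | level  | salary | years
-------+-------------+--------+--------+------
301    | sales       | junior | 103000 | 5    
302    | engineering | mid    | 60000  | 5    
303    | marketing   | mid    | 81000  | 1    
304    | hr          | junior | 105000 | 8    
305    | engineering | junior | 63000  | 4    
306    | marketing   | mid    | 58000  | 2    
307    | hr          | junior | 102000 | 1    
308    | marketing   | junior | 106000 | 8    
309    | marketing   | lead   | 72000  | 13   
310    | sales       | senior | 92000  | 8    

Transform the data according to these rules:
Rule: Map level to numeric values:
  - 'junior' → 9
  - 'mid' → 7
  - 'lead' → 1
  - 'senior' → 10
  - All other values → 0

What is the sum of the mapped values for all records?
77

Step 1: Apply mapping to each record
Step 2: Count by status:
  'junior': 5 records × 9 = 45
  'mid': 3 records × 7 = 21
  'lead': 1 records × 1 = 1
  'senior': 1 records × 10 = 10
Step 3: Sum all mapped values = 77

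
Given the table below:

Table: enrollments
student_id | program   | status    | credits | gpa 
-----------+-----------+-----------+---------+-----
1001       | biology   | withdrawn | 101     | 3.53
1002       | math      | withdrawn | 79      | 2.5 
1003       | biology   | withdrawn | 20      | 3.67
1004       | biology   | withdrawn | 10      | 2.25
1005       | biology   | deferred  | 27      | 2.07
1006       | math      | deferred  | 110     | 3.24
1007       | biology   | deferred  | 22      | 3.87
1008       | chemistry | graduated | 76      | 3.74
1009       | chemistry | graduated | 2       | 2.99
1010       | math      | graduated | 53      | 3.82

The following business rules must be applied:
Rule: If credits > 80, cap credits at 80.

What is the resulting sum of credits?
449

Step 1: 2 records have credits > 80
Step 2: These records originally summed to 211
Step 3: After capping: 2 × 80 = 160
Step 4: Unaffected records sum: 289
Step 5: Final sum = 160 + 289 = 449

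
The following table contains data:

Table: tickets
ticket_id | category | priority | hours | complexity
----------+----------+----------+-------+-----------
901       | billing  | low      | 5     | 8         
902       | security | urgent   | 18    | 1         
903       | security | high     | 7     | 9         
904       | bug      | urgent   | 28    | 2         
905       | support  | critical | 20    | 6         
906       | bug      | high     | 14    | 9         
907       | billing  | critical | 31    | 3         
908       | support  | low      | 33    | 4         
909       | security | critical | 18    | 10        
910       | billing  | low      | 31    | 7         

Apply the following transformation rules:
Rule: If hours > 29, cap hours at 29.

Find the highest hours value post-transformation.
29

Step 1: Original maximum hours = 33
Step 2: Apply cap at 29
Step 3: 3 records had hours > 29 and were capped
Step 4: Maximum after transformation = 29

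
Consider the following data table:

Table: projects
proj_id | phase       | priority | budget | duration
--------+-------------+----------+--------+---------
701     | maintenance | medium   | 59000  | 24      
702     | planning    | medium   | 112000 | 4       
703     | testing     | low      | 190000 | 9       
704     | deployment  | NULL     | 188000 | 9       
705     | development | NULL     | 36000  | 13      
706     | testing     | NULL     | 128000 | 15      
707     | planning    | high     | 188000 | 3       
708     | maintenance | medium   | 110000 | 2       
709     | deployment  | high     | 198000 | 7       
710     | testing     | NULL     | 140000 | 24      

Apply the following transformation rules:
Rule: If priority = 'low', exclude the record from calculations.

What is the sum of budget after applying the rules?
1159000

Step 1: Identify records where priority = 'low'
Step 2: The excluded records sum to 190000
Step 3: Original total budget = 1349000
Step 4: Remaining total = 1349000 - 190000 = 1159000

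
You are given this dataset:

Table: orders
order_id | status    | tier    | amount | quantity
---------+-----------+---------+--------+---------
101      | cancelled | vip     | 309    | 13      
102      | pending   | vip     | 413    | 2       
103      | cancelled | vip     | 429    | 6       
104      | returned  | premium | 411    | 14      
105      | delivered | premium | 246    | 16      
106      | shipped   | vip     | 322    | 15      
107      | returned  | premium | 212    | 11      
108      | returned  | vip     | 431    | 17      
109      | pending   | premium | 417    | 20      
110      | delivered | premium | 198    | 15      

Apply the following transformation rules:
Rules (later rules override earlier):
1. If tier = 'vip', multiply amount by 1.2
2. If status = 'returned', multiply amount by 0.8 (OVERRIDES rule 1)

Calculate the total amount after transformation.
3471.8

Step 1: Rule 2 takes priority for records with status = 'returned'
  - 3 records: 1054 × 0.8 = 843.2
Step 2: Rule 1 applies to remaining records with tier = 'vip'
  - 4 records: 1473 × 1.2 = 1767.6
Step 3: Other records unchanged: 861
Step 4: Final sum = 843.2 + 1767.6 + 861 = 3471.8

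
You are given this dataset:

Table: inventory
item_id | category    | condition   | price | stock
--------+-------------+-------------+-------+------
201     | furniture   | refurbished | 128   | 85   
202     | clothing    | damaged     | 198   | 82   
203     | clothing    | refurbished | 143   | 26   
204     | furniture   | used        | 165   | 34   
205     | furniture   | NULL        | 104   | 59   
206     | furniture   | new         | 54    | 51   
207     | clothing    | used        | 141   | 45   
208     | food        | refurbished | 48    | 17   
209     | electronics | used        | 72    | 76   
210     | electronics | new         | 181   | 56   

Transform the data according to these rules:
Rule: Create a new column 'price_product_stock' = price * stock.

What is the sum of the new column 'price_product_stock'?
68103

Step 1: For each record, compute price * stock
Example calculations:
  128 * 85 = 10880
  198 * 82 = 16236
  143 * 26 = 3718
  ...
Step 2: Sum all derived values
Step 3: Total = 68103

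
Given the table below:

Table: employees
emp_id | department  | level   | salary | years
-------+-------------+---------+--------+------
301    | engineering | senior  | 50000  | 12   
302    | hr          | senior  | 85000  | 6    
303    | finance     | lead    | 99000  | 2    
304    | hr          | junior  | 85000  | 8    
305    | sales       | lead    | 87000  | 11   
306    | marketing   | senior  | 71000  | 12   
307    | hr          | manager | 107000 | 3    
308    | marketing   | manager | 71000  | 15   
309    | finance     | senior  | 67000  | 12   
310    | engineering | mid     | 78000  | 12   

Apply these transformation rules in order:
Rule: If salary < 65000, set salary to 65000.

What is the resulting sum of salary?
815000

Step 1: 1 records have salary < 65000
Step 2: These records originally summed to 50000
Step 3: After setting to minimum: 1 × 65000 = 65000
Step 4: Unaffected records sum: 750000
Step 5: Final sum = 65000 + 750000 = 815000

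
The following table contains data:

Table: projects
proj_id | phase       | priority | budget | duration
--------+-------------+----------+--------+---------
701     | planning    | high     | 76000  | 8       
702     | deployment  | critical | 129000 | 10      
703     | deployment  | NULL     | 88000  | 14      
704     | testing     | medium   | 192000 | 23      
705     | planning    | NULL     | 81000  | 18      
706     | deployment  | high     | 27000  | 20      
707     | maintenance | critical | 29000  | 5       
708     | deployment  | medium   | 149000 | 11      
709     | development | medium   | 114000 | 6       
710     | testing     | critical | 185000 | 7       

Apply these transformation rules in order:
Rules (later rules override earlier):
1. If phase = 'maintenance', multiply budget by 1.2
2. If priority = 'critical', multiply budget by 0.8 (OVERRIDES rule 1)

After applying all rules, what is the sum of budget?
1001400.0

Step 1: Rule 2 takes priority for records with priority = 'critical'
  - 3 records: 343000 × 0.8 = 274400.0
Step 2: Rule 1 applies to remaining records with phase = 'maintenance'
  - 0 records: 0 × 1.2 = 0.0
Step 3: Other records unchanged: 727000
Step 4: Final sum = 274400.0 + 0.0 + 727000 = 1001400.0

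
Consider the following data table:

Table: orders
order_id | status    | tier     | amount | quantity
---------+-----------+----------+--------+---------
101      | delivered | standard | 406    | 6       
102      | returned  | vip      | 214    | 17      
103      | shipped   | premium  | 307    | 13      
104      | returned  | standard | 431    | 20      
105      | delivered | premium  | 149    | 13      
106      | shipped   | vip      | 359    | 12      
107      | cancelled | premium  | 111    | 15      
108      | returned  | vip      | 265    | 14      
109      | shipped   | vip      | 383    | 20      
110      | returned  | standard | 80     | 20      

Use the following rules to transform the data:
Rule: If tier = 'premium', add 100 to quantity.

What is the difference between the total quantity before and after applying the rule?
300

Step 1: Original sum of quantity = 150
Step 2: 3 records have tier = 'premium'
Step 3: Each affected record changes by 100
Step 4: Total change = 3 × 100 = 300
Step 5: New sum = 150 + 300 = 450
Step 6: Difference = |450 - 150| = 300
        (Sum increased by 300)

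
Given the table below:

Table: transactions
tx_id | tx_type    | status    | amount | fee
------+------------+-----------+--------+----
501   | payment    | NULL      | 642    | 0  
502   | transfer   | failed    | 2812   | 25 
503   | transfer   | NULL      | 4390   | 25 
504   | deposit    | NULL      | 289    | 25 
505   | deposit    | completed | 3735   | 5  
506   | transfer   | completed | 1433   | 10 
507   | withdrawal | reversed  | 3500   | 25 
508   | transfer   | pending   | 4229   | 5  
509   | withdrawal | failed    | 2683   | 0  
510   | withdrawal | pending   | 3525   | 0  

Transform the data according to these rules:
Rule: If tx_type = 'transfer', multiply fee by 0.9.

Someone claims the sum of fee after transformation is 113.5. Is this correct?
Yes, the result is correct.

Step 1: Calculate the correct sum after transformation
Step 2: Apply multiplier 0.9 to records where tx_type = 'transfer'
Step 3: Correct result = 113.5
Step 4: Claimed result = 113.5
Step 5: 113.5 = 113.5 ✓
Conclusion: The claimed result is correct.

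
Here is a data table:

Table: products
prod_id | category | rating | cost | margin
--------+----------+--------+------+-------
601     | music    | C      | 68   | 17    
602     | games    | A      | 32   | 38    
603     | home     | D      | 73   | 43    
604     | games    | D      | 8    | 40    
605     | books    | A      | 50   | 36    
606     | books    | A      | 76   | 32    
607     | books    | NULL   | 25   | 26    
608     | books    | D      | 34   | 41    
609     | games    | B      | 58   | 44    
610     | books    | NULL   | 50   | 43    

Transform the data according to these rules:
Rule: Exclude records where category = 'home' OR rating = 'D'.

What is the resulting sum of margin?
236

Step 1: Find records where category = 'home' OR rating = 'D'
Step 2: 3 records match, summing to 124
Step 3: Original sum: 360
Step 4: Remaining sum = 360 - 124 = 236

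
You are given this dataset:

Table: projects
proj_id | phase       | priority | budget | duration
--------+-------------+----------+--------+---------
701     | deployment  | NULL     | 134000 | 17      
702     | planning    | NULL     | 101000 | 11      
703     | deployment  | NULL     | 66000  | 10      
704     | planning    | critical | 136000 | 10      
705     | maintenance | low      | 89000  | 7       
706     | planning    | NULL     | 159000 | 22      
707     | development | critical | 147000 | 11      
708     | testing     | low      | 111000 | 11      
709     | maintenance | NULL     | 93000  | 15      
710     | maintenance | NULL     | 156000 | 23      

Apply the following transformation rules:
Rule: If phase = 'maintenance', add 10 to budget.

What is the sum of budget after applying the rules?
1192030

Step 1: Count records where phase = 'maintenance': 3
Step 2: Total bonus added: 3 × 10 = 30
Step 3: Original sum of budget: 1192000
Step 4: Final sum = 1192000 + 30 = 1192030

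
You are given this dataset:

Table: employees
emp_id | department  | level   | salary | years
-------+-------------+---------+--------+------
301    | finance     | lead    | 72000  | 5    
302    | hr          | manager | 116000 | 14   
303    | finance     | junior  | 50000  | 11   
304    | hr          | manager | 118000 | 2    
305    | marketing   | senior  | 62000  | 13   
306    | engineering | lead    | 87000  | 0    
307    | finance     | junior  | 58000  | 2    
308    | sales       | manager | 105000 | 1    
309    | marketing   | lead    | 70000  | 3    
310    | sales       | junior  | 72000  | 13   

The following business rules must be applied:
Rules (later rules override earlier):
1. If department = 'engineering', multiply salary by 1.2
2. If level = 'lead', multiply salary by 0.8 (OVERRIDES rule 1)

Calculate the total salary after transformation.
764200.0

Step 1: Rule 2 takes priority for records with level = 'lead'
  - 3 records: 229000 × 0.8 = 183200.0
Step 2: Rule 1 applies to remaining records with department = 'engineering'
  - 0 records: 0 × 1.2 = 0.0
Step 3: Other records unchanged: 581000
Step 4: Final sum = 183200.0 + 0.0 + 581000 = 764200.0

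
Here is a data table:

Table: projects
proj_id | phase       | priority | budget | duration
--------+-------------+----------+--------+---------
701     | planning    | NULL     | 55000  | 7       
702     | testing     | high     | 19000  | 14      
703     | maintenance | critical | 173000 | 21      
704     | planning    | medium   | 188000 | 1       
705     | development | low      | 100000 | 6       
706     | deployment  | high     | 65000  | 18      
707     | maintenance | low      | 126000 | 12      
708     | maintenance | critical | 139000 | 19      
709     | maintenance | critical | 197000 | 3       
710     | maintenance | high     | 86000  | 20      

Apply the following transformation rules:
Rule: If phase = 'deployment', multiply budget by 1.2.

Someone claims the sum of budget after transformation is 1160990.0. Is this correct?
No, the correct result is 1161000.0.

Step 1: Calculate the correct sum after transformation
Step 2: Apply multiplier 1.2 to records where phase = 'deployment'
Step 3: Correct result = 1161000.0
Step 4: Claimed result = 1160990.0
Step 5: 1161000.0 ≠ 1160990.0
Conclusion: The claimed result is incorrect. The correct answer is 1161000.0.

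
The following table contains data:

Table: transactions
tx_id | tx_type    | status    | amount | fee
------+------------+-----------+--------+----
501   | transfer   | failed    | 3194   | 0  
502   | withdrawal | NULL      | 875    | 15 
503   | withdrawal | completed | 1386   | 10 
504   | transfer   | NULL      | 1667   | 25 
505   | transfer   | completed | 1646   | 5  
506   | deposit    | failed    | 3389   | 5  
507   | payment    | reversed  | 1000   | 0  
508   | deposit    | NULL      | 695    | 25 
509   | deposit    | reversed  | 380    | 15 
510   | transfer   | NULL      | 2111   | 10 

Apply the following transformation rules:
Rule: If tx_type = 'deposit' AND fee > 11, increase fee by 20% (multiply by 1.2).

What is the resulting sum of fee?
118.0

Step 1: Find records where tx_type = 'deposit' AND fee > 11
Step 2: 2 records match, summing to 40
Step 3: After multiplier: 40 × 1.2 = 48.0
Step 4: Unaffected records sum: 70
Step 5: Final sum = 48.0 + 70 = 118.0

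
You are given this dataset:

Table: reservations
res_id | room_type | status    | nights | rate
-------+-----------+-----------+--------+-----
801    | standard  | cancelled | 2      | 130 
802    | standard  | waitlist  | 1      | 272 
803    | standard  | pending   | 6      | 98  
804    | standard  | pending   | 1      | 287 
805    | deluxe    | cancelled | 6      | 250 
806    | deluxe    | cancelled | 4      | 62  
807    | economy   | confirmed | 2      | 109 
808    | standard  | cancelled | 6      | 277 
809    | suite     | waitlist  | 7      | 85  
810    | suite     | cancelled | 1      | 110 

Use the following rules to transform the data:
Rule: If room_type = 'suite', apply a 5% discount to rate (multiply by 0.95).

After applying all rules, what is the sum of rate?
1670.25

Step 1: Records with room_type = 'suite' have total rate = 195
Step 2: Apply multiplier: 195 × 0.95 = 185.25
Step 3: Other records total: 1485
Step 4: Final sum = 185.25 + 1485 = 1670.25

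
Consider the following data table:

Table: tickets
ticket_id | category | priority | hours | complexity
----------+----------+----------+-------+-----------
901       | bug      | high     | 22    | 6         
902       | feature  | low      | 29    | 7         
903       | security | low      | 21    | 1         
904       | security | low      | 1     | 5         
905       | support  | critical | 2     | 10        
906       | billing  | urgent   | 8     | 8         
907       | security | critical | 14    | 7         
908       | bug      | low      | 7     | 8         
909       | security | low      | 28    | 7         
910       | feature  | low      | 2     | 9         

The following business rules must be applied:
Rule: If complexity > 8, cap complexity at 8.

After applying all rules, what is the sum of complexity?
65

Step 1: 2 records have complexity > 8
Step 2: These records originally summed to 19
Step 3: After capping: 2 × 8 = 16
Step 4: Unaffected records sum: 49
Step 5: Final sum = 16 + 49 = 65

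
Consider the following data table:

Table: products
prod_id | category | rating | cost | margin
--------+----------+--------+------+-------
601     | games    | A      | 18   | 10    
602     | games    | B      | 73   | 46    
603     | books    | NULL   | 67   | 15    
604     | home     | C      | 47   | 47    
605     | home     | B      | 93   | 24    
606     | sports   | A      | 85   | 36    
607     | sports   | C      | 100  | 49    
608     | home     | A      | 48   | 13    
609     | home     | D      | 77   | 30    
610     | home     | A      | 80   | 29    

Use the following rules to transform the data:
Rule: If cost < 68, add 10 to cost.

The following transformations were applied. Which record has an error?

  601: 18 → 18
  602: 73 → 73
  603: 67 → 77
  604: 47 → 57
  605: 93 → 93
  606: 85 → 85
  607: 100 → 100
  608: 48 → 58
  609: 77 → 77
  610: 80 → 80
Record 601 has an error. The correct transformed value should be 28, not 18.

Step 1: Check each record against the rule
Step 2: Record 601 has cost = 18
Step 3: Since 18 < 68, the bonus should have been applied
Step 4: Correct value = 28, but claimed value = 18
Conclusion: Record 601 has the error.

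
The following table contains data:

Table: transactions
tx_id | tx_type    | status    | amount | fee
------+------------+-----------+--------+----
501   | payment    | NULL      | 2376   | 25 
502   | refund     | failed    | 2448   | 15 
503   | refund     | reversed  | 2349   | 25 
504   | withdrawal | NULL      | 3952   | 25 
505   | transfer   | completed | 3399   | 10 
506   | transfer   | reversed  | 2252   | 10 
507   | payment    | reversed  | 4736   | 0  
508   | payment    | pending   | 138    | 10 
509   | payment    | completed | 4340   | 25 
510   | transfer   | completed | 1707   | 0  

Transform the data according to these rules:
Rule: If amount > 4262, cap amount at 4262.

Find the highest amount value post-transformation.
4262

Step 1: Original maximum amount = 4736
Step 2: Apply cap at 4262
Step 3: 2 records had amount > 4262 and were capped
Step 4: Maximum after transformation = 4262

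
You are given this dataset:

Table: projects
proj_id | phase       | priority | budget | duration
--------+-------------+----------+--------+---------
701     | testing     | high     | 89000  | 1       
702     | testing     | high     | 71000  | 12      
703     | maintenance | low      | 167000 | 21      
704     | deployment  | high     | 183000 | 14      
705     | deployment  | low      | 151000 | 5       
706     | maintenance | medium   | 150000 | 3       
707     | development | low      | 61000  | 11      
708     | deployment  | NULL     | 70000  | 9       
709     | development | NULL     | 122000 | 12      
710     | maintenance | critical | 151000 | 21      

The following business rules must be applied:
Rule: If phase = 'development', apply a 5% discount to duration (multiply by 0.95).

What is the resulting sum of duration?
107.85

Step 1: Records with phase = 'development' have total duration = 23
Step 2: Apply multiplier: 23 × 0.95 = 21.85
Step 3: Other records total: 86
Step 4: Final sum = 21.85 + 86 = 107.85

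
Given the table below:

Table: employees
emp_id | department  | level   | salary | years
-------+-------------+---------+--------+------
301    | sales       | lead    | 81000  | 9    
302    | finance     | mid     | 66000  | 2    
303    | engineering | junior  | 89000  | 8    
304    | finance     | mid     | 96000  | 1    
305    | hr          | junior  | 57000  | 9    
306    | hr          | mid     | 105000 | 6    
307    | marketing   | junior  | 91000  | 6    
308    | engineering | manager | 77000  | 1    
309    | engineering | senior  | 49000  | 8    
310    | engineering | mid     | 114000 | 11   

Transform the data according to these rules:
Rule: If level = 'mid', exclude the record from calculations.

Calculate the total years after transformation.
41

Step 1: Identify records where level = 'mid'
Step 2: The excluded records sum to 20
Step 3: Original total years = 61
Step 4: Remaining total = 61 - 20 = 41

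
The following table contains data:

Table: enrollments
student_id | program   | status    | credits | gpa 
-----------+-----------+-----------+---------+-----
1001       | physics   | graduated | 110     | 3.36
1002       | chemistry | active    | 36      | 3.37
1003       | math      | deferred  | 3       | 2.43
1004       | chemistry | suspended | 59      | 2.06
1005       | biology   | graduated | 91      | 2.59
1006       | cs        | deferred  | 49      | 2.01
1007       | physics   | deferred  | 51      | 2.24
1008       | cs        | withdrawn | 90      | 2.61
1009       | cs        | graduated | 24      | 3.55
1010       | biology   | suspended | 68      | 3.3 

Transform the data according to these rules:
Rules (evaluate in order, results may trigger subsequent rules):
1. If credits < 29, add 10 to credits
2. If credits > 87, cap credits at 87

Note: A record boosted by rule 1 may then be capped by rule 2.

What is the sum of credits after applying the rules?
571

Step 1: Apply rule 1 to records with credits < 29
  - 2 records get bonus of 10
  - Of these, 0 records then exceed 87 and get capped
Step 2: Apply rule 2 to records with credits > 87
  - 3 records (original) are capped
Step 3: Calculate final sum = 571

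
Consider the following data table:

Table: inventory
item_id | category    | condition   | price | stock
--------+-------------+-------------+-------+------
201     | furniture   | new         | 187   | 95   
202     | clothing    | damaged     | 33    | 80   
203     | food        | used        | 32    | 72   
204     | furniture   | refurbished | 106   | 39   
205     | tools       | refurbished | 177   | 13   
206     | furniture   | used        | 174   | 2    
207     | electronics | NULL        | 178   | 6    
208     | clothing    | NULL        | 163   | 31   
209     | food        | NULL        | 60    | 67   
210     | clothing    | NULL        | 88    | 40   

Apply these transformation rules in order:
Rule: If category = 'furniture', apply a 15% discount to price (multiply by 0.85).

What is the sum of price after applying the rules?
1127.95

Step 1: Records with category = 'furniture' have total price = 467
Step 2: Apply multiplier: 467 × 0.85 = 396.95
Step 3: Other records total: 731
Step 4: Final sum = 396.95 + 731 = 1127.95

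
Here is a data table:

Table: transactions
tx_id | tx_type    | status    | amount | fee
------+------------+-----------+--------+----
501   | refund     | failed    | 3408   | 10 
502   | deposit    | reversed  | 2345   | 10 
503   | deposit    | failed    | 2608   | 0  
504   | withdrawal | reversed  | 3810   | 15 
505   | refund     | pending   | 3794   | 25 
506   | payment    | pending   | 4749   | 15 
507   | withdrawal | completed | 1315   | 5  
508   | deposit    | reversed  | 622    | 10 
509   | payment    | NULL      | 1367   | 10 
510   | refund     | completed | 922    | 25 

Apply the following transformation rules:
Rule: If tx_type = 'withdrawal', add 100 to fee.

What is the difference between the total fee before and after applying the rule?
200

Step 1: Original sum of fee = 125
Step 2: 2 records have tx_type = 'withdrawal'
Step 3: Each affected record changes by 100
Step 4: Total change = 2 × 100 = 200
Step 5: New sum = 125 + 200 = 325
Step 6: Difference = |325 - 125| = 200
        (Sum increased by 200)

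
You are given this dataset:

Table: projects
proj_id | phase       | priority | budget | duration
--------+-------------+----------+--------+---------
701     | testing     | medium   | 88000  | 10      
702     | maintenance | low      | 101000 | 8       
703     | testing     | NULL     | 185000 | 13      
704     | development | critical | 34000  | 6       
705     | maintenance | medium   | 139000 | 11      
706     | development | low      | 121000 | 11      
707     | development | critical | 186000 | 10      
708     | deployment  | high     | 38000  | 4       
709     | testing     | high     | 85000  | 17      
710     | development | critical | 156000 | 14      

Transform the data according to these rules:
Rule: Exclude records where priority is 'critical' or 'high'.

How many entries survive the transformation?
5

Step 1: Count records to exclude
  - 3 (critical) + 2 (high) = 5 records
Step 2: Total records: 10
Step 3: Remaining = 10 - 5 = 5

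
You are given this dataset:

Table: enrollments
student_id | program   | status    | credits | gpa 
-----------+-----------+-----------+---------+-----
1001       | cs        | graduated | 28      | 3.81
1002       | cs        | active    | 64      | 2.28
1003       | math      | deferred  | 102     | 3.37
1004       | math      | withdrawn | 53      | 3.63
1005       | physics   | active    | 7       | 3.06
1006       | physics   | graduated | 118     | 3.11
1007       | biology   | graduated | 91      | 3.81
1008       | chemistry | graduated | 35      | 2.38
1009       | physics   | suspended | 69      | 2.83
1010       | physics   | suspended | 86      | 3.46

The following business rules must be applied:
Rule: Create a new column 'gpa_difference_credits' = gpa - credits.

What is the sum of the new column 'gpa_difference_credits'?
-621.26

Step 1: For each record, compute gpa - credits
Example calculations:
  3.81 - 28 = -24.19
  2.28 - 64 = -61.72
  3.37 - 102 = -98.63
  ...
Step 2: Sum all derived values
Step 3: Total = -621.26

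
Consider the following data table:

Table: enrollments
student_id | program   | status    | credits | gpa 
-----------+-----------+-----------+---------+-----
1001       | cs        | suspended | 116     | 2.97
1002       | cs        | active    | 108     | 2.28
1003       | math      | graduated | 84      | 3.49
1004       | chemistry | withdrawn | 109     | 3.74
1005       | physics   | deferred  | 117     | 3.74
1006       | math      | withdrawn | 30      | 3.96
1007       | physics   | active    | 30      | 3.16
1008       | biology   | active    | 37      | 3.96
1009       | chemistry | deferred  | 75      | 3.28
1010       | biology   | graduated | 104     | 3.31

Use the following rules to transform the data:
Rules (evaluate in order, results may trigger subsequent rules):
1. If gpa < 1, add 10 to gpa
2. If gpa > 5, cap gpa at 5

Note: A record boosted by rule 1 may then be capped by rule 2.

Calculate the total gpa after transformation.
33.89

Step 1: Apply rule 1 to records with gpa < 1
  - 0 records get bonus of 10
  - Of these, 0 records then exceed 5 and get capped
Step 2: Apply rule 2 to records with gpa > 5
  - 0 records (original) are capped
Step 3: Calculate final sum = 33.89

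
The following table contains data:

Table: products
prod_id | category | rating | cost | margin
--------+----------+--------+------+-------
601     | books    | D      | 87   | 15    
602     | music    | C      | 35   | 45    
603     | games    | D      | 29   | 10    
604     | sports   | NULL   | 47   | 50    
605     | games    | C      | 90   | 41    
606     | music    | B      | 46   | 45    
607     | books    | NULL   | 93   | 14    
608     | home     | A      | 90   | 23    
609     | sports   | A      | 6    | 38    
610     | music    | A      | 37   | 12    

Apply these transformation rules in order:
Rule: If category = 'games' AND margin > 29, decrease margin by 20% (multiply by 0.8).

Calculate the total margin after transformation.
284.8

Step 1: Find records where category = 'games' AND margin > 29
Step 2: 1 records match, summing to 41
Step 3: After multiplier: 41 × 0.8 = 32.8
Step 4: Unaffected records sum: 252
Step 5: Final sum = 32.8 + 252 = 284.8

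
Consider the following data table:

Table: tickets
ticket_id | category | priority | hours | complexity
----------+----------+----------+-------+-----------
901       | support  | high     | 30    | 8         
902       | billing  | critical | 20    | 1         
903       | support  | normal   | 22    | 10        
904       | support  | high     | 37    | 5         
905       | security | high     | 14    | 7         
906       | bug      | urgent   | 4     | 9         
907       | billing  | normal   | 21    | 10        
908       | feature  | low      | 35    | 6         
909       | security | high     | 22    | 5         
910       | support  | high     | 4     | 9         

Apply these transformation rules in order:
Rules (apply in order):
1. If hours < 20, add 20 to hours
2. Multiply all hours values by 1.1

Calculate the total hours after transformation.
295.9

Step 1: Apply Rule 1 - Add 20 to records with hours < 20
  - 3 records affected: 22 + (3 × 20) = 82
  - Unaffected records: 187
  - Sum after Rule 1: 269
Step 2: Apply Rule 2 - Multiply all by 1.1
  - 269 × 1.1 = 295.9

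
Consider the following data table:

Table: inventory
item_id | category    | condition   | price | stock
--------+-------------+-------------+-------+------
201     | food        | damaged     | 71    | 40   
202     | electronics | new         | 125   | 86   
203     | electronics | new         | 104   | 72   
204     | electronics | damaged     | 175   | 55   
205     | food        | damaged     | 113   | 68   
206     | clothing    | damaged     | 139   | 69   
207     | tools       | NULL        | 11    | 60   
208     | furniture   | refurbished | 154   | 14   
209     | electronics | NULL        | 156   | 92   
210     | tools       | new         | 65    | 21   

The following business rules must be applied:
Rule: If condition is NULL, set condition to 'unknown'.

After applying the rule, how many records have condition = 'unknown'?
2

Step 1: Count records where condition IS NULL
Step 2: Found 2 records with NULL condition
Step 3: These records will have condition set to 'unknown'
Step 4: Records already having condition = 'unknown': 0
Step 5: Answer: 2 + 0 = 2 records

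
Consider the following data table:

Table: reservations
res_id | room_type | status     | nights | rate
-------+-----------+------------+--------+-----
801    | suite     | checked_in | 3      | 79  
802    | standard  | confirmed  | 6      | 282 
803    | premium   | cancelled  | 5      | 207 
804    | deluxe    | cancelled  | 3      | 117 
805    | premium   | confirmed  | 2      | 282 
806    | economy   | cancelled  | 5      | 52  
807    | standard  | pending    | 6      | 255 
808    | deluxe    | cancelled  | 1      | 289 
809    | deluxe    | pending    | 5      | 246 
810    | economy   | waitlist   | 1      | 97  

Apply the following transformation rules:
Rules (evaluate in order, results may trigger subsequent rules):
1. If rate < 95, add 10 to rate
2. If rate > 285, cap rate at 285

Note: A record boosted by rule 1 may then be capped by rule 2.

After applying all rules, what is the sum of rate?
1922

Step 1: Apply rule 1 to records with rate < 95
  - 2 records get bonus of 10
  - Of these, 0 records then exceed 285 and get capped
Step 2: Apply rule 2 to records with rate > 285
  - 1 records (original) are capped
Step 3: Calculate final sum = 1922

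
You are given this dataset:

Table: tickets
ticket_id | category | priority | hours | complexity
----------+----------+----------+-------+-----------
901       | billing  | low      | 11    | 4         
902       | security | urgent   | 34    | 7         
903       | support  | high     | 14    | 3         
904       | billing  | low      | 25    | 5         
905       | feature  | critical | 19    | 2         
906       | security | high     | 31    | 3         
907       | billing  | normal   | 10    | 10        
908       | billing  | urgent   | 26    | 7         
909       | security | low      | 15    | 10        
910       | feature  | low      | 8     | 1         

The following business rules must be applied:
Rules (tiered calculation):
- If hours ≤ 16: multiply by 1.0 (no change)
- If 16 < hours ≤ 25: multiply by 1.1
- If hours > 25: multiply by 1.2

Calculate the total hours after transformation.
215.6

Step 1: Tier 1 (hours ≤ 16): 5 records, sum = 58 × 1.0 = 58.0
Step 2: Tier 2 (16 < hours ≤ 25): 2 records, sum = 44 × 1.1 = 48.4
Step 3: Tier 3 (hours > 25): 3 records, sum = 91 × 1.2 = 109.2
Step 4: Final sum = 58.0 + 48.4 + 109.2 = 215.6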